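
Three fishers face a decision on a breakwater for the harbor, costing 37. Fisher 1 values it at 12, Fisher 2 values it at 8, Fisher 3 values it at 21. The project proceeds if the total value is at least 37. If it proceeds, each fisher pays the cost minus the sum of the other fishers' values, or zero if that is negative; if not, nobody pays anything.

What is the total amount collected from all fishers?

Total value 41 ≥ cost 37, so it is built.
Fisher 1: others sum to 29; max(0, 37 - 29) = 8.
Fisher 2: others sum to 33; max(0, 37 - 33) = 4.
Fisher 3: others sum to 20; max(0, 37 - 20) = 17.
Total collected = 8 + 4 + 17 = 29.

29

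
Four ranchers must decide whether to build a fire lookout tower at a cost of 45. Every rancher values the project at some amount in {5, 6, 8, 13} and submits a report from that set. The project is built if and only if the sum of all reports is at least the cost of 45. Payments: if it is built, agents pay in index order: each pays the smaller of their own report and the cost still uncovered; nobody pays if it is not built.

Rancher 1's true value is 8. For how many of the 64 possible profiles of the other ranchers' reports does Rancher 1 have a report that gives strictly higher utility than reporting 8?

Others report (13, 13, 13): truth gives 0; report 6 gives 2 > 0. Violating.
Others report (5, 5, 5): truth gives 0; no alternative beats it.
Others report (5, 5, 6): truth gives 0; no alternative beats it.
(Checking all 64 profiles: 1 has a profitable deviation, 63 do not.)

1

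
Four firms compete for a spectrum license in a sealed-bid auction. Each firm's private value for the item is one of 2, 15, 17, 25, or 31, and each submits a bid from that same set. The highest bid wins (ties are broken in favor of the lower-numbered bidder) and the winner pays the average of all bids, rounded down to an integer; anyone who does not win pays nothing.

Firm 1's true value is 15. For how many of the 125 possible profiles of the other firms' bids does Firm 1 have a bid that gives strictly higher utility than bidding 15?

Others bid (2, 2, 2): truth gives 10; bid 2 gives 13 > 10. Violating.
Others bid (2, 2, 17): truth gives 0; bid 17 gives 6 > 0. Violating.
Others bid (2, 2, 25): truth gives 0; bid 25 gives 2 > 0. Violating.
Others bid (2, 15, 17): truth gives 0; bid 17 gives 3 > 0. Violating.
Others bid (2, 2, 15): truth gives 7; no alternative beats it.
Others bid (2, 2, 31): truth gives 0; no alternative beats it.
(Checking all 125 profiles: 16 have a profitable deviation, 109 do not.)

16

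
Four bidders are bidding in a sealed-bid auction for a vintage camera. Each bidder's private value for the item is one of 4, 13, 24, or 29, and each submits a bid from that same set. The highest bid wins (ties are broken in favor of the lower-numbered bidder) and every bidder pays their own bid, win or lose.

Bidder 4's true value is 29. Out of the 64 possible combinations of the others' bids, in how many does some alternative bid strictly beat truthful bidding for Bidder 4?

45

Others bid (4, 4, 4): truth gives 0; bid 13 gives 16 > 0. Violating.
Others bid (4, 4, 13): truth gives 0; bid 24 gives 5 > 0. Violating.
Others bid (4, 4, 29): truth gives -29; bid 4 gives -4 > -29. Violating.
Others bid (4, 13, 4): truth gives 0; bid 24 gives 5 > 0. Violating.
Others bid (4, 4, 24): truth gives 0; no alternative beats it.
Others bid (4, 13, 24): truth gives 0; no alternative beats it.
(Checking all 64 profiles: 45 have a profitable deviation, 19 do not.)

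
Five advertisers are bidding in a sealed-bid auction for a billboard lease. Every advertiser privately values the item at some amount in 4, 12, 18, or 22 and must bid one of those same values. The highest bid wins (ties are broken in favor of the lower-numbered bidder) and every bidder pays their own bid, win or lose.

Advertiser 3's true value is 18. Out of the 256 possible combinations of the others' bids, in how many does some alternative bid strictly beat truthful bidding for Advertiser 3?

224

Others bid (4, 4, 4, 4): truth gives 0; bid 12 gives 6 > 0. Violating.
Others bid (4, 4, 4, 12): truth gives 0; bid 12 gives 6 > 0. Violating.
Others bid (4, 4, 4, 22): truth gives -18; bid 4 gives -4 > -18. Violating.
Others bid (4, 4, 12, 4): truth gives 0; bid 12 gives 6 > 0. Violating.
Others bid (4, 4, 4, 18): truth gives 0; no alternative beats it.
Others bid (4, 4, 12, 18): truth gives 0; no alternative beats it.
(Checking all 256 profiles: 224 have a profitable deviation, 32 do not.)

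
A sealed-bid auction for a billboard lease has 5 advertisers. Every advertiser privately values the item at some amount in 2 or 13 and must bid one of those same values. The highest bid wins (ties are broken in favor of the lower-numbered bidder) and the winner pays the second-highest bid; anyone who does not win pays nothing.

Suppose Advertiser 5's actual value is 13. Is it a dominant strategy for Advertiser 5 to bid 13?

Yes

Check each profile of the others' bids and compare truth against every alternative bid.
Others bid (2, 2, 2, 2): truth gives 11, best alternative gives 0.
Others bid (2, 2, 2, 13): truth gives 0, best alternative gives 0.
Others bid (2, 2, 13, 2): truth gives 0, best alternative gives 0.
Others bid (2, 2, 13, 13): truth gives 0, best alternative gives 0.
Others bid (2, 13, 2, 2): truth gives 0, best alternative gives 0.
Others bid (2, 13, 2, 13): truth gives 0, best alternative gives 0.
(Remaining 10 profiles checked similarly; truth is weakly best in each.)
In every case the truthful bid is at least as good as any alternative, so it is a dominant strategy.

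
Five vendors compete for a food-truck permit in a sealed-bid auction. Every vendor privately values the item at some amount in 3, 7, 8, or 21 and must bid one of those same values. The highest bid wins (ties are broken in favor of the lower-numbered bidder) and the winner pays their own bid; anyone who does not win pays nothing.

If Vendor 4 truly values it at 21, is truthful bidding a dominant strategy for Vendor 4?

Consider the case where Vendor 1 bids 3, Vendor 2 bids 3, Vendor 3 bids 3 and Vendor 5 bids 3.
Truthful bid 21: wins, pays 21, utility 21 - 21 = 0.
Bid 7 instead: wins, pays 7, utility 21 - 7 = 14.
Since 14 > 0, bidding 7 is strictly better here, so truthful bidding is not dominant.

No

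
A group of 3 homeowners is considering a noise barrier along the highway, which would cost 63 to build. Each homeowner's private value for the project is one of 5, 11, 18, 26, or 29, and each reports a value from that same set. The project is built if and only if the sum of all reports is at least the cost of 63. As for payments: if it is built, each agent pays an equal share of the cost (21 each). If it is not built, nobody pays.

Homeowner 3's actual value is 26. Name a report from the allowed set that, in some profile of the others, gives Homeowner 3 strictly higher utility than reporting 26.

29

Suppose Homeowner 1 reports 5 and Homeowner 2 reports 29.
Report 26: project not built, utility 0.
Report 29: project built, pays 21, utility 26 - 21 = 5.
So reporting 29 beats truth here (5 > 0).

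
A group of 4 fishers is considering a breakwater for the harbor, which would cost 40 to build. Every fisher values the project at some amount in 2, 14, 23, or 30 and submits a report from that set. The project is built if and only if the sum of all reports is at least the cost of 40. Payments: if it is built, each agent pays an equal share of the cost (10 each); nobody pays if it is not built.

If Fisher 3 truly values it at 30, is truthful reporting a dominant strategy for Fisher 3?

Check each profile of the others' reports and compare truth against every alternative report.
Others report (2, 2, 14): truth gives 20, best alternative gives 20.
Others report (2, 2, 23): truth gives 20, best alternative gives 20.
Others report (2, 2, 30): truth gives 20, best alternative gives 20.
Others report (2, 14, 2): truth gives 20, best alternative gives 20.
Others report (2, 14, 14): truth gives 20, best alternative gives 20.
Others report (2, 14, 23): truth gives 20, best alternative gives 20.
(Remaining 58 profiles checked similarly; truth is weakly best in each.)
In every case the truthful report is at least as good as any alternative, so it is a dominant strategy.

Yes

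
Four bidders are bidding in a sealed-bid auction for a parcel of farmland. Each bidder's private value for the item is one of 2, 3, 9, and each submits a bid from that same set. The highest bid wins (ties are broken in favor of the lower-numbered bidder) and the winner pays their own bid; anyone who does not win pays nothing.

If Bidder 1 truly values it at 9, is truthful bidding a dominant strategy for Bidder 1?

Consider the case where Bidder 2 bids 2, Bidder 3 bids 2 and Bidder 4 bids 2.
Truthful bid 9: wins, pays 9, utility 9 - 9 = 0.
Bid 2 instead: wins, pays 2, utility 9 - 2 = 7.
Since 7 > 0, bidding 2 is strictly better here, so truthful bidding is not dominant.

No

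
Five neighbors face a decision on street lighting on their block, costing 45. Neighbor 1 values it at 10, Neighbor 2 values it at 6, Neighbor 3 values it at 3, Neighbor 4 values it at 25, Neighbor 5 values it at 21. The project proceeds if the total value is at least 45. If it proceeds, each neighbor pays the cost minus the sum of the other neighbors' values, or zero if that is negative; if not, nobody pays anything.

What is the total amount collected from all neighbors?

Total value 65 ≥ cost 45, so it is built.
Neighbor 1: others sum to 55; max(0, 45 - 55) = 0.
Neighbor 2: others sum to 59; max(0, 45 - 59) = 0.
Neighbor 3: others sum to 62; max(0, 45 - 62) = 0.
Neighbor 4: others sum to 40; max(0, 45 - 40) = 5.
Neighbor 5: others sum to 44; max(0, 45 - 44) = 1.
Total collected = 0 + 0 + 0 + 5 + 1 = 6.

6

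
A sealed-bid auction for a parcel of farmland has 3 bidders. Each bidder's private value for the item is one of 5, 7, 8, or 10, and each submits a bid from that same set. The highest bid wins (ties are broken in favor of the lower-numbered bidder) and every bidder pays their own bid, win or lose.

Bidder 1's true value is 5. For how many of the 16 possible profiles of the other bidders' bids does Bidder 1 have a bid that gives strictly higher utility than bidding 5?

Others bid (5, 7): truth gives -5; bid 7 gives -2 > -5. Violating.
Others bid (5, 8): truth gives -5; bid 8 gives -3 > -5. Violating.
Others bid (7, 5): truth gives -5; bid 7 gives -2 > -5. Violating.
Others bid (7, 7): truth gives -5; bid 7 gives -2 > -5. Violating.
Others bid (5, 5): truth gives 0; no alternative beats it.
Others bid (5, 10): truth gives -5; no alternative beats it.
(Checking all 16 profiles: 8 have a profitable deviation, 8 do not.)

8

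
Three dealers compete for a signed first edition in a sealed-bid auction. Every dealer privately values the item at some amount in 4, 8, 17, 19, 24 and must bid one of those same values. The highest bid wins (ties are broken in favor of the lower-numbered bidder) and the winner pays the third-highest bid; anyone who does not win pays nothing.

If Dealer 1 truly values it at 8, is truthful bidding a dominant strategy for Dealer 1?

No

Consider the case where Dealer 2 bids 4 and Dealer 3 bids 17.
Truthful bid 8: loses, pays 0, utility 0.
Bid 17 instead: wins, pays 4, utility 8 - 4 = 4.
Since 4 > 0, bidding 17 is strictly better here, so truthful bidding is not dominant.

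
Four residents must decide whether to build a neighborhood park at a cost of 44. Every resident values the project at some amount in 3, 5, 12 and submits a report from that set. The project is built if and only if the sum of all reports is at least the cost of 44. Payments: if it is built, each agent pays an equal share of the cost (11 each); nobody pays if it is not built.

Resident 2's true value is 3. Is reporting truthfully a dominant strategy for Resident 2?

Yes

Check each profile of the others' reports and compare truth against every alternative report.
Others report (3, 3, 3): truth gives 0, best alternative gives 0.
Others report (3, 3, 5): truth gives 0, best alternative gives 0.
Others report (3, 3, 12): truth gives 0, best alternative gives 0.
Others report (3, 5, 3): truth gives 0, best alternative gives 0.
Others report (3, 5, 5): truth gives 0, best alternative gives 0.
Others report (3, 5, 12): truth gives 0, best alternative gives 0.
(Remaining 21 profiles checked similarly; truth is weakly best in each.)
In every case the truthful report is at least as good as any alternative, so it is a dominant strategy.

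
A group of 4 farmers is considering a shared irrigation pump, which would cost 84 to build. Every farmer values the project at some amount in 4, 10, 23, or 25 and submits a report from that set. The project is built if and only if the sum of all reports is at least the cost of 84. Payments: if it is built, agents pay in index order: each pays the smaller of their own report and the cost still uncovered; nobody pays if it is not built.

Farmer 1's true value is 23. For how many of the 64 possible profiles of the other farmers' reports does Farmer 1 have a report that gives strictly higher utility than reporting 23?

1

Others report (25, 25, 25): truth gives 0; report 10 gives 13 > 0. Violating.
Others report (4, 4, 4): truth gives 0; no alternative beats it.
Others report (4, 4, 10): truth gives 0; no alternative beats it.
(Checking all 64 profiles: 1 has a profitable deviation, 63 do not.)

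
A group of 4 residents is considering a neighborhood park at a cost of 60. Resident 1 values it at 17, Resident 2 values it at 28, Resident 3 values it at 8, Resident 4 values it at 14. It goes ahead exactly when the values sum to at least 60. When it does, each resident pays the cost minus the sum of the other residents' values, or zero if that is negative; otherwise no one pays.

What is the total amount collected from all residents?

Total value 67 ≥ cost 60, so it is built.
Resident 1: others sum to 50; max(0, 60 - 50) = 10.
Resident 2: others sum to 39; max(0, 60 - 39) = 21.
Resident 3: others sum to 59; max(0, 60 - 59) = 1.
Resident 4: others sum to 53; max(0, 60 - 53) = 7.
Total collected = 10 + 21 + 1 + 7 = 39.

39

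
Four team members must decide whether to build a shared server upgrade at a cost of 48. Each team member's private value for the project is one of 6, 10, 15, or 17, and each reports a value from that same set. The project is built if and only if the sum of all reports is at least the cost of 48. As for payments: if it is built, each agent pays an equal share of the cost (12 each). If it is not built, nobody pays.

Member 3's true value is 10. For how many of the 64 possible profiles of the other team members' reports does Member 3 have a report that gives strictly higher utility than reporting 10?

Others report (6, 15, 17): truth gives -2; report 6 gives 0 > -2. Violating.
Others report (6, 17, 15): truth gives -2; report 6 gives 0 > -2. Violating.
Others report (6, 17, 17): truth gives -2; report 6 gives 0 > -2. Violating.
Others report (10, 15, 15): truth gives -2; report 6 gives 0 > -2. Violating.
Others report (6, 6, 6): truth gives 0; no alternative beats it.
Others report (6, 6, 10): truth gives 0; no alternative beats it.
(Checking all 64 profiles: 12 have a profitable deviation, 52 do not.)

12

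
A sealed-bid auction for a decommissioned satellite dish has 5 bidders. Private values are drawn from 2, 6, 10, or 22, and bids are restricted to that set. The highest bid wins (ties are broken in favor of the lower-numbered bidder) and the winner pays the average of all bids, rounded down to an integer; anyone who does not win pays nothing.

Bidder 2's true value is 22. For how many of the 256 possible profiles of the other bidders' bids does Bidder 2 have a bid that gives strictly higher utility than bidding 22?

Others bid (2, 2, 2, 2): truth gives 16; bid 6 gives 20 > 16. Violating.
Others bid (2, 2, 2, 6): truth gives 16; bid 6 gives 19 > 16. Violating.
Others bid (2, 2, 2, 10): truth gives 15; bid 10 gives 17 > 15. Violating.
Others bid (2, 2, 6, 2): truth gives 16; bid 6 gives 19 > 16. Violating.
Others bid (2, 2, 2, 22): truth gives 12; no alternative beats it.
Others bid (2, 2, 6, 22): truth gives 12; no alternative beats it.
(Checking all 256 profiles: 54 have a profitable deviation, 202 do not.)

54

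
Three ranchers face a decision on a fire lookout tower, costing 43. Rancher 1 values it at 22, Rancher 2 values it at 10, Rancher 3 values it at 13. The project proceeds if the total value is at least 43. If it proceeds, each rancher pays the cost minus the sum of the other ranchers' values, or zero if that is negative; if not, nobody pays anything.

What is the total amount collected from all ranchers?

Total value 45 ≥ cost 43, so it is built.
Rancher 1: others sum to 23; max(0, 43 - 23) = 20.
Rancher 2: others sum to 35; max(0, 43 - 35) = 8.
Rancher 3: others sum to 32; max(0, 43 - 32) = 11.
Total collected = 20 + 8 + 11 = 39.

39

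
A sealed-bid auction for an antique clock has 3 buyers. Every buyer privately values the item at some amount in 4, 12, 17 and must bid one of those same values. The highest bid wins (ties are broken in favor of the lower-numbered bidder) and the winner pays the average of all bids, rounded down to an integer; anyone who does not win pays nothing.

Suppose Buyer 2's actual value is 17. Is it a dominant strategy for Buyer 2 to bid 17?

No

Consider the case where Buyer 1 bids 4 and Buyer 3 bids 4.
Truthful bid 17: wins, pays 8, utility 17 - 8 = 9.
Bid 12 instead: wins, pays 6, utility 17 - 6 = 11.
Since 11 > 9, bidding 12 is strictly better here, so truthful bidding is not dominant.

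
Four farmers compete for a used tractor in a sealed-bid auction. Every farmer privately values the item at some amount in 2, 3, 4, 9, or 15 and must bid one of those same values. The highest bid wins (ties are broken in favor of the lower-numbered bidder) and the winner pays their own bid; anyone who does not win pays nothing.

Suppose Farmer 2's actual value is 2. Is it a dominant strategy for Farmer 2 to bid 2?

Yes

Check each profile of the others' bids and compare truth against every alternative bid.
Others bid (2, 2, 2): truth gives 0, best alternative gives -1.
Others bid (2, 2, 3): truth gives 0, best alternative gives -1.
Others bid (2, 3, 2): truth gives 0, best alternative gives -1.
Others bid (2, 3, 3): truth gives 0, best alternative gives -1.
Others bid (2, 2, 4): truth gives 0, best alternative gives 0.
Others bid (2, 2, 9): truth gives 0, best alternative gives 0.
(Remaining 119 profiles checked similarly; truth is weakly best in each.)
In every case the truthful bid is at least as good as any alternative, so it is a dominant strategy.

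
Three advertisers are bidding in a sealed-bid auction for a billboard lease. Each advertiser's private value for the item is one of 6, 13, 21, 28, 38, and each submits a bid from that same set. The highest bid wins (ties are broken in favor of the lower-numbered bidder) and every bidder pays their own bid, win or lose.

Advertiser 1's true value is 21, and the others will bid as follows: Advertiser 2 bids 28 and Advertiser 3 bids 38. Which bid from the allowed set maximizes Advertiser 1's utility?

Bid 6: loses but pays 6, utility -6.
Bid 13: loses but pays 13, utility -13.
Bid 21: loses but pays 21, utility -21.
Bid 28: loses but pays 28, utility -28.
Bid 38: wins, pays 38, utility 21 - 38 = -17.
The best choice is 6 with utility -6.

6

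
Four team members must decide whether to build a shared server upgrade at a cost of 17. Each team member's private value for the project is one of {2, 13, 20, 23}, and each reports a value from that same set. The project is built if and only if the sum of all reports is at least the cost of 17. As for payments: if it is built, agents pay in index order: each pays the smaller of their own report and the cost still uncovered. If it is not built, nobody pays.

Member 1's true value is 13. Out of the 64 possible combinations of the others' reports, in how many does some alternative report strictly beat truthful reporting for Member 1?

63

Others report (2, 2, 13): truth gives 0; report 2 gives 11 > 0. Violating.
Others report (2, 2, 20): truth gives 0; report 2 gives 11 > 0. Violating.
Others report (2, 2, 23): truth gives 0; report 2 gives 11 > 0. Violating.
Others report (2, 13, 2): truth gives 0; report 2 gives 11 > 0. Violating.
Others report (2, 2, 2): truth gives 0; no alternative beats it.
(Checking all 64 profiles: 63 have a profitable deviation, 1 does not.)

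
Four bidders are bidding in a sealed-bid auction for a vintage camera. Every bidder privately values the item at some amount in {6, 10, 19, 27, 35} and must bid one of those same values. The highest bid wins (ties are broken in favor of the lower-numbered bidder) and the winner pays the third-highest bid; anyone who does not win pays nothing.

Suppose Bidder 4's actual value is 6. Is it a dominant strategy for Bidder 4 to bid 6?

Yes

Check each profile of the others' bids and compare truth against every alternative bid.
Others bid (6, 6, 6): truth gives 0, best alternative gives 0.
Others bid (6, 6, 10): truth gives 0, best alternative gives 0.
Others bid (6, 6, 19): truth gives 0, best alternative gives 0.
Others bid (6, 6, 27): truth gives 0, best alternative gives 0.
Others bid (6, 6, 35): truth gives 0, best alternative gives 0.
Others bid (6, 10, 6): truth gives 0, best alternative gives 0.
(Remaining 119 profiles checked similarly; truth is weakly best in each.)
In every case the truthful bid is at least as good as any alternative, so it is a dominant strategy.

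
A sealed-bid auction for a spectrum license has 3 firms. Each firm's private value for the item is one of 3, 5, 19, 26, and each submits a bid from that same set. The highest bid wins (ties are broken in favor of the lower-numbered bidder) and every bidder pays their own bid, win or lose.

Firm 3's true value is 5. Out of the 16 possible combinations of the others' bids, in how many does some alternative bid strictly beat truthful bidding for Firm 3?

15

Others bid (3, 5): truth gives -5; bid 3 gives -3 > -5. Violating.
Others bid (3, 19): truth gives -5; bid 3 gives -3 > -5. Violating.
Others bid (3, 26): truth gives -5; bid 3 gives -3 > -5. Violating.
Others bid (5, 3): truth gives -5; bid 3 gives -3 > -5. Violating.
Others bid (3, 3): truth gives 0; no alternative beats it.
(Checking all 16 profiles: 15 have a profitable deviation, 1 does not.)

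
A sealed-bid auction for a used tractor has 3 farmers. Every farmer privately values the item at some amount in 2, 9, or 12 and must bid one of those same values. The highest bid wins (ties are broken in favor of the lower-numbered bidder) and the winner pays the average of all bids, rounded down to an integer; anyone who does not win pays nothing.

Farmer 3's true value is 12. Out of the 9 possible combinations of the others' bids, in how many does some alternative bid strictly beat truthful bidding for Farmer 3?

1

Others bid (2, 2): truth gives 7; bid 9 gives 8 > 7. Violating.
Others bid (2, 9): truth gives 5; no alternative beats it.
Others bid (2, 12): truth gives 0; no alternative beats it.
(Checking all 9 profiles: 1 has a profitable deviation, 8 do not.)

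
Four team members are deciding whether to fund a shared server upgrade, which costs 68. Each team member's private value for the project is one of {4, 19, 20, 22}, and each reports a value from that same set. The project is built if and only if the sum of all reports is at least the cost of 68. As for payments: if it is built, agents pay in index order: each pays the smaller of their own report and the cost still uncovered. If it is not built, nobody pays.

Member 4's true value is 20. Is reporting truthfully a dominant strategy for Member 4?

Yes

Check each profile of the others' reports and compare truth against every alternative report.
Others report (22, 22, 22): truth gives 18, best alternative gives 18.
Others report (20, 22, 22): truth gives 16, best alternative gives 16.
Others report (22, 20, 22): truth gives 16, best alternative gives 16.
Others report (22, 22, 20): truth gives 16, best alternative gives 16.
Others report (19, 22, 22): truth gives 15, best alternative gives 15.
Others report (22, 19, 22): truth gives 15, best alternative gives 15.
(Remaining 58 profiles checked similarly; truth is weakly best in each.)
In every case the truthful report is at least as good as any alternative, so it is a dominant strategy.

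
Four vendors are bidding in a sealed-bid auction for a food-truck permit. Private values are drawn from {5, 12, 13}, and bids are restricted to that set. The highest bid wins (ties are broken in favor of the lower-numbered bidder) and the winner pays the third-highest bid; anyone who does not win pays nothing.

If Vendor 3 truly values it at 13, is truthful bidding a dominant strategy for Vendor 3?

Check each profile of the others' bids and compare truth against every alternative bid.
Others bid (5, 5, 13): truth gives 8, best alternative gives 0.
Others bid (5, 12, 5): truth gives 8, best alternative gives 0.
Others bid (12, 5, 5): truth gives 8, best alternative gives 0.
Others bid (5, 12, 12): truth gives 1, best alternative gives 0.
Others bid (5, 12, 13): truth gives 1, best alternative gives 0.
Others bid (12, 5, 12): truth gives 1, best alternative gives 0.
(Remaining 21 profiles checked similarly; truth is weakly best in each.)
In every case the truthful bid is at least as good as any alternative, so it is a dominant strategy.

Yes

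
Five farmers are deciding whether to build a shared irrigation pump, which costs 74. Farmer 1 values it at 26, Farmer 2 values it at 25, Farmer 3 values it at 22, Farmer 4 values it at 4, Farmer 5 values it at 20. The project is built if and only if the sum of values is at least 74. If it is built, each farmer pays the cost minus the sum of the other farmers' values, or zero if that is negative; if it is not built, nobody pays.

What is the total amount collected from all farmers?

5

Total value 97 ≥ cost 74, so it is built.
Farmer 1: others sum to 71; max(0, 74 - 71) = 3.
Farmer 2: others sum to 72; max(0, 74 - 72) = 2.
Farmer 3: others sum to 75; max(0, 74 - 75) = 0.
Farmer 4: others sum to 93; max(0, 74 - 93) = 0.
Farmer 5: others sum to 77; max(0, 74 - 77) = 0.
Total collected = 3 + 2 + 0 + 0 + 0 = 5.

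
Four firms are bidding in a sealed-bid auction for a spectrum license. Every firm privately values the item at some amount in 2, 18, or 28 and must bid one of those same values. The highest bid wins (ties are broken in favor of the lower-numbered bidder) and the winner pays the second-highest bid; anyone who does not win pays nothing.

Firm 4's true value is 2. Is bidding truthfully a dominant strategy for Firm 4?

Yes

Check each profile of the others' bids and compare truth against every alternative bid.
Others bid (2, 2, 2): truth gives 0, best alternative gives 0.
Others bid (2, 2, 18): truth gives 0, best alternative gives 0.
Others bid (2, 2, 28): truth gives 0, best alternative gives 0.
Others bid (2, 18, 2): truth gives 0, best alternative gives 0.
Others bid (2, 18, 18): truth gives 0, best alternative gives 0.
Others bid (2, 18, 28): truth gives 0, best alternative gives 0.
(Remaining 21 profiles checked similarly; truth is weakly best in each.)
In every case the truthful bid is at least as good as any alternative, so it is a dominant strategy.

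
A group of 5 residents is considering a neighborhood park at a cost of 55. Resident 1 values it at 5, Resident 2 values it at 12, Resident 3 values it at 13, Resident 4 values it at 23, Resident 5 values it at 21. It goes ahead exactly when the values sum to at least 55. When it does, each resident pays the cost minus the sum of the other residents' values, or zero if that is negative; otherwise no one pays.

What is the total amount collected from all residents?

Total value 74 ≥ cost 55, so it is built.
Resident 1: others sum to 69; max(0, 55 - 69) = 0.
Resident 2: others sum to 62; max(0, 55 - 62) = 0.
Resident 3: others sum to 61; max(0, 55 - 61) = 0.
Resident 4: others sum to 51; max(0, 55 - 51) = 4.
Resident 5: others sum to 53; max(0, 55 - 53) = 2.
Total collected = 0 + 0 + 0 + 4 + 2 = 6.

6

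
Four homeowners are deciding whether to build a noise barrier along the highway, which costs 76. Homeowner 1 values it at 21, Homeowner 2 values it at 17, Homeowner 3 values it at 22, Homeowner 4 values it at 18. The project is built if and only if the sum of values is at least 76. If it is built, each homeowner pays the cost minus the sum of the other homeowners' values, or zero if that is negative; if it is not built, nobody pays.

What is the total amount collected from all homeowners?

Total value 78 ≥ cost 76, so it is built.
Homeowner 1: others sum to 57; max(0, 76 - 57) = 19.
Homeowner 2: others sum to 61; max(0, 76 - 61) = 15.
Homeowner 3: others sum to 56; max(0, 76 - 56) = 20.
Homeowner 4: others sum to 60; max(0, 76 - 60) = 16.
Total collected = 19 + 15 + 20 + 16 = 70.

70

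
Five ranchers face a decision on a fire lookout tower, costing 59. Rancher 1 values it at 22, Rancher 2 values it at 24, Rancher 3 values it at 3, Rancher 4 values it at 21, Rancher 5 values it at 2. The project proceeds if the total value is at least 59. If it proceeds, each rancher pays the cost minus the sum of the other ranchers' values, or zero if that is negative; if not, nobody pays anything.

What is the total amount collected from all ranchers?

28

Total value 72 ≥ cost 59, so it is built.
Rancher 1: others sum to 50; max(0, 59 - 50) = 9.
Rancher 2: others sum to 48; max(0, 59 - 48) = 11.
Rancher 3: others sum to 69; max(0, 59 - 69) = 0.
Rancher 4: others sum to 51; max(0, 59 - 51) = 8.
Rancher 5: others sum to 70; max(0, 59 - 70) = 0.
Total collected = 9 + 11 + 0 + 8 + 0 = 28.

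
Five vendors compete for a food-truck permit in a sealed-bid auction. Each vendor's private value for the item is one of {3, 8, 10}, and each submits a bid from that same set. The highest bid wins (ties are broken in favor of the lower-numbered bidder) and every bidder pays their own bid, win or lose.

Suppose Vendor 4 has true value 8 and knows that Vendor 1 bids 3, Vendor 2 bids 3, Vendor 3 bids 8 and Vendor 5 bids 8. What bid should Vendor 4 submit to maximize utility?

10

Bid 3: loses but pays 3, utility -3.
Bid 8: loses but pays 8, utility -8.
Bid 10: wins, pays 10, utility 8 - 10 = -2.
The best choice is 10 with utility -2.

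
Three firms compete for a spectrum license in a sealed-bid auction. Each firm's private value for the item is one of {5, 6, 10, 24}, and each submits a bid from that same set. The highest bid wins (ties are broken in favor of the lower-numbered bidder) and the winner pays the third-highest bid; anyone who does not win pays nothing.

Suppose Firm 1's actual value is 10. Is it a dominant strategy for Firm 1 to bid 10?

No

Consider the case where Firm 2 bids 5 and Firm 3 bids 24.
Truthful bid 10: loses, pays 0, utility 0.
Bid 24 instead: wins, pays 5, utility 10 - 5 = 5.
Since 5 > 0, bidding 24 is strictly better here, so truthful bidding is not dominant.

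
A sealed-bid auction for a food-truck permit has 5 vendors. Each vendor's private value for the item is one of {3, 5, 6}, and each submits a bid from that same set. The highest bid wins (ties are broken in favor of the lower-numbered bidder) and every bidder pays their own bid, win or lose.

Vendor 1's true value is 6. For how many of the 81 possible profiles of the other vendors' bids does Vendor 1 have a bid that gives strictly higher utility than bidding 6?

Others bid (3, 3, 3, 3): truth gives 0; bid 3 gives 3 > 0. Violating.
Others bid (3, 3, 3, 5): truth gives 0; bid 5 gives 1 > 0. Violating.
Others bid (3, 3, 5, 3): truth gives 0; bid 5 gives 1 > 0. Violating.
Others bid (3, 3, 5, 5): truth gives 0; bid 5 gives 1 > 0. Violating.
Others bid (3, 3, 3, 6): truth gives 0; no alternative beats it.
Others bid (3, 3, 5, 6): truth gives 0; no alternative beats it.
(Checking all 81 profiles: 16 have a profitable deviation, 65 do not.)

16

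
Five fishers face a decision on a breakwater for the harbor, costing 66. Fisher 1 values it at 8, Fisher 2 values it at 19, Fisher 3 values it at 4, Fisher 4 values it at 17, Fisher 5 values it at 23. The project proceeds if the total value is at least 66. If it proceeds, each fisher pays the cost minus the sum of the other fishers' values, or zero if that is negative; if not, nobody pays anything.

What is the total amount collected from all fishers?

47

Total value 71 ≥ cost 66, so it is built.
Fisher 1: others sum to 63; max(0, 66 - 63) = 3.
Fisher 2: others sum to 52; max(0, 66 - 52) = 14.
Fisher 3: others sum to 67; max(0, 66 - 67) = 0.
Fisher 4: others sum to 54; max(0, 66 - 54) = 12.
Fisher 5: others sum to 48; max(0, 66 - 48) = 18.
Total collected = 3 + 14 + 0 + 12 + 18 = 47.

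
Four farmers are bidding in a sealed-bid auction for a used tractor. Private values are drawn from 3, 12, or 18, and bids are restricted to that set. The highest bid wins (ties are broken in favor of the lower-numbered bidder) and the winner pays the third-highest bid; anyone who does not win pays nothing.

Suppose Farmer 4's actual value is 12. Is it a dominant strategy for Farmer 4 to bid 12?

Consider the case where Farmer 1 bids 3, Farmer 2 bids 3 and Farmer 3 bids 12.
Truthful bid 12: loses, pays 0, utility 0.
Bid 18 instead: wins, pays 3, utility 12 - 3 = 9.
Since 9 > 0, bidding 18 is strictly better here, so truthful bidding is not dominant.

No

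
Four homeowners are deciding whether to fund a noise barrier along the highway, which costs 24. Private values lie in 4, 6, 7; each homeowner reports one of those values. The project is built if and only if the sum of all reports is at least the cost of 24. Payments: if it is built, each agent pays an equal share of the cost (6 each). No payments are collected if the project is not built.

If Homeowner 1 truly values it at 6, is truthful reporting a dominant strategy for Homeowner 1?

Yes

Check each profile of the others' reports and compare truth against every alternative report.
Others report (4, 4, 4): truth gives 0, best alternative gives 0.
Others report (4, 4, 6): truth gives 0, best alternative gives 0.
Others report (4, 4, 7): truth gives 0, best alternative gives 0.
Others report (4, 6, 4): truth gives 0, best alternative gives 0.
Others report (4, 6, 6): truth gives 0, best alternative gives 0.
Others report (4, 6, 7): truth gives 0, best alternative gives 0.
(Remaining 21 profiles checked similarly; truth is weakly best in each.)
In every case the truthful report is at least as good as any alternative, so it is a dominant strategy.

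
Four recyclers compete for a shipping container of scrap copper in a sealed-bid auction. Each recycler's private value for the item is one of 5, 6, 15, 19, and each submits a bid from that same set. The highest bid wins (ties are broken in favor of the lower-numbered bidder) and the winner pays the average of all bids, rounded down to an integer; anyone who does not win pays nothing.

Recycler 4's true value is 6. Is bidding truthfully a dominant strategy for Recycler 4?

Yes

Check each profile of the others' bids and compare truth against every alternative bid.
Others bid (5, 5, 5): truth gives 1, best alternative gives 0.
Others bid (5, 5, 6): truth gives 0, best alternative gives 0.
Others bid (5, 5, 15): truth gives 0, best alternative gives 0.
Others bid (5, 5, 19): truth gives 0, best alternative gives 0.
Others bid (5, 6, 5): truth gives 0, best alternative gives 0.
Others bid (5, 6, 6): truth gives 0, best alternative gives 0.
(Remaining 58 profiles checked similarly; truth is weakly best in each.)
In every case the truthful bid is at least as good as any alternative, so it is a dominant strategy.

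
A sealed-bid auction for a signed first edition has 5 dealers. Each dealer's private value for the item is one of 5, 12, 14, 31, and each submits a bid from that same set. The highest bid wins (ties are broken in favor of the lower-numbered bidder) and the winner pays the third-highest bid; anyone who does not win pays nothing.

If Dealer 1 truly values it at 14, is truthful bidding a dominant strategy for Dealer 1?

Consider the case where Dealer 2 bids 5, Dealer 3 bids 5, Dealer 4 bids 5 and Dealer 5 bids 31.
Truthful bid 14: loses, pays 0, utility 0.
Bid 31 instead: wins, pays 5, utility 14 - 5 = 9.
Since 9 > 0, bidding 31 is strictly better here, so truthful bidding is not dominant.

No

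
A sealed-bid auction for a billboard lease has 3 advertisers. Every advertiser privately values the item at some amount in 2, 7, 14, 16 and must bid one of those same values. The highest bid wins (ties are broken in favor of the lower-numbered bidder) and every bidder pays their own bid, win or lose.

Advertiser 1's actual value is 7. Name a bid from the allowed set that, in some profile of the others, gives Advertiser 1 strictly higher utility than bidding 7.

2

Suppose Advertiser 2 bids 2 and Advertiser 3 bids 2.
Bid 7: wins, pays 7, utility 7 - 7 = 0.
Bid 2: wins, pays 2, utility 7 - 2 = 5.
So bidding 2 beats truth here (5 > 0).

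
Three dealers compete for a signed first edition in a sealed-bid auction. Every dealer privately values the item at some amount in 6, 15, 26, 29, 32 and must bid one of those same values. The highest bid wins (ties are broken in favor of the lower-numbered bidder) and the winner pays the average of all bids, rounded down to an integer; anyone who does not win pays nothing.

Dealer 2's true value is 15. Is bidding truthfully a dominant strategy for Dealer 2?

Yes

Check each profile of the others' bids and compare truth against every alternative bid.
Others bid (6, 6): truth gives 6, best alternative gives 3.
Others bid (6, 15): truth gives 3, best alternative gives 0.
Others bid (6, 26): truth gives 0, best alternative gives 0.
Others bid (6, 29): truth gives 0, best alternative gives 0.
Others bid (6, 32): truth gives 0, best alternative gives 0.
Others bid (15, 6): truth gives 0, best alternative gives 0.
(Remaining 19 profiles checked similarly; truth is weakly best in each.)
In every case the truthful bid is at least as good as any alternative, so it is a dominant strategy.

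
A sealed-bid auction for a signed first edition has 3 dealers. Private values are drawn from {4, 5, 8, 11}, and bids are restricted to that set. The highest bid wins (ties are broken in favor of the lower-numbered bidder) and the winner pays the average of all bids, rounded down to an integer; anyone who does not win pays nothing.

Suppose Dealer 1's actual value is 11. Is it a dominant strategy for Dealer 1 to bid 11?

No

Consider the case where Dealer 2 bids 4 and Dealer 3 bids 4.
Truthful bid 11: wins, pays 6, utility 11 - 6 = 5.
Bid 4 instead: wins, pays 4, utility 11 - 4 = 7.
Since 7 > 5, bidding 4 is strictly better here, so truthful bidding is not dominant.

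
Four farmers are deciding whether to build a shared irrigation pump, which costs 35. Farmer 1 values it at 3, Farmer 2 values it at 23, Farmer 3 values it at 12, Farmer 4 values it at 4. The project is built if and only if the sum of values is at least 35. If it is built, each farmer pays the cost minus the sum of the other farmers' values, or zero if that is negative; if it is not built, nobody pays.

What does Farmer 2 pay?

Total value 42 ≥ cost 35, so the project is built.
The other farmers' values sum to 19.
Cost minus that sum is 35 - 19 = 16.

16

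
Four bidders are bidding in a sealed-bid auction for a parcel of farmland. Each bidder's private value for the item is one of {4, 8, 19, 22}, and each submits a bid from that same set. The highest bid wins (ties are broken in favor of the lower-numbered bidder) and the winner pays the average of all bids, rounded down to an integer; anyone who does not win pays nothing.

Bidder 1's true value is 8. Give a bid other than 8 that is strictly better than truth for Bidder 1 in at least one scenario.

4

Suppose Bidder 2 bids 4, Bidder 3 bids 4 and Bidder 4 bids 4.
Bid 8: wins, pays 5, utility 8 - 5 = 3.
Bid 4: wins, pays 4, utility 8 - 4 = 4.
So bidding 4 beats truth here (4 > 3).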